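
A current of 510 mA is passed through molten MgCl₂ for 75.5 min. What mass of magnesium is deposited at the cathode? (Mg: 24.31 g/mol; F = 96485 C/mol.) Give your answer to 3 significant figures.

Q = It = 0.510 × 4530 = 2310 C
Moles of electrons = 2310 / 96485 = 0.02394 mol
Mg²⁺ + 2e⁻ → Mg, so n(Mg) = 0.02394 / 2 = 0.01197 mol
m = 0.01197 × 24.31 = 0.291 g

0.291 g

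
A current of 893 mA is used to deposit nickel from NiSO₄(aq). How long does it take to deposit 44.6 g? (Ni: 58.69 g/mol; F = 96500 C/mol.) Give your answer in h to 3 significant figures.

n(Ni) = 44.6 / 58.69 = 0.7599 mol
Ni²⁺ + 2e⁻ → Ni, so n(e⁻) = 2 × 0.7599 = 1.520 mol
Q = 1.520 × 96500 = 1.467×10^5 C
t = Q / I = 1.467×10^5 / 0.893 = 1.643×10^5 s = 45.6 h

45.6 h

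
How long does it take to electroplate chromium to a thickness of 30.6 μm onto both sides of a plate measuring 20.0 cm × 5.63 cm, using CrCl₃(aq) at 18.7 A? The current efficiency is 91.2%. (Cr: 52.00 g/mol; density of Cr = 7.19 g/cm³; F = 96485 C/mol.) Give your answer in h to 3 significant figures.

0.449 h

Plated area = 2 × 20.0 × 5.63 = 225.2 cm²
Volume = 225.2 × 30.6×10⁻⁴ cm = 0.6891 cm³
m(Cr) = 0.6891 × 7.19 = 4.955 g
n(Cr) = 4.955 / 52.00 = 0.09529 mol; n(e⁻) = 3 × 0.09529 = 0.2859 mol
Q = 0.2859 × 96485 / 0.912 = 30250 C
t = 30250 / 18.7 = 1618 s = 0.449 h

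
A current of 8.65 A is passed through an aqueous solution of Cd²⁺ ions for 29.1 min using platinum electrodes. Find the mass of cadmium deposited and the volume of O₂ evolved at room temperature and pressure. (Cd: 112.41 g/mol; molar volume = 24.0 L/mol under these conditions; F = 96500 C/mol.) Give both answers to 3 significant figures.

8.80 g Cd; 0.939 L O₂

Q = 8.65 × 1746 = 15100 C; n(e⁻) = 15100 / 96500 = 0.1565 mol
Cathode: Cd²⁺ + 2e⁻ → Cd → n(Cd) = 0.1565/2 = 0.07825 mol → 8.80 g
Anode: 2H₂O → O₂ + 4H⁺ + 4e⁻ → n(O₂) = 0.1565/4 = 0.03913 mol → 0.939 L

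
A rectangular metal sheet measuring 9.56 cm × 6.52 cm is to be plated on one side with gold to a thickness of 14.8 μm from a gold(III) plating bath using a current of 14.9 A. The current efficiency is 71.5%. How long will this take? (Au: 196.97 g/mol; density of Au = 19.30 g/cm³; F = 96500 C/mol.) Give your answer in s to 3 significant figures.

Plated area = 9.56 × 6.52 = 62.33 cm²
Volume = 62.33 × 14.8×10⁻⁴ cm = 0.09225 cm³
m(Au) = 0.09225 × 19.30 = 1.780 g
n(Au) = 1.780 / 196.97 = 0.009037 mol; n(e⁻) = 3 × 0.009037 = 0.02711 mol
Q = 0.02711 × 96500 / 0.715 = 3659 C
t = 3659 / 14.9 = 245.6 s

246 s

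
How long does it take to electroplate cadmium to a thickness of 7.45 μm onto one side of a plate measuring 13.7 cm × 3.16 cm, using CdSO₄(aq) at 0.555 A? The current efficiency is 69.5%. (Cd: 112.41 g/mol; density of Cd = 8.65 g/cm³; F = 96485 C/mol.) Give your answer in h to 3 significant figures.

0.345 h

Plated area = 13.7 × 3.16 = 43.29 cm²
Volume = 43.29 × 7.45×10⁻⁴ cm = 0.03225 cm³
m(Cd) = 0.03225 × 8.65 = 0.2790 g
n(Cd) = 0.2790 / 112.41 = 0.002482 mol; n(e⁻) = 2 × 0.002482 = 0.004964 mol
Q = 0.004964 × 96485 / 0.695 = 689.1 C
t = 689.1 / 0.555 = 1242 s = 0.345 h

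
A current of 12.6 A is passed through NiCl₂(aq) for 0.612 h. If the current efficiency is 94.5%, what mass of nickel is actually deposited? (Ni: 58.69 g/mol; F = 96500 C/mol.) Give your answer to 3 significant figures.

7.98 g

Q = 12.6 × 2203.2 = 27760 C
n(e⁻) = 27760 / 96500 = 0.2877 mol
Ni²⁺ + 2e⁻ → Ni, so theoretical m(Ni) = 0.1439 × 58.69 = 8.445 g
Actual mass = 94.5% × 8.445 = 7.98 g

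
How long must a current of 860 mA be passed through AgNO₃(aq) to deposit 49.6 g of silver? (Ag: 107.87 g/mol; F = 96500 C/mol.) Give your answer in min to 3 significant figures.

860 min

n(Ag) = 49.6 / 107.87 = 0.4598 mol
Ag⁺ + e⁻ → Ag, so n(e⁻) = 0.4598 mol
Q = 0.4598 × 96500 = 44370 C
t = Q / I = 44370 / 0.860 = 51590 s = 860 min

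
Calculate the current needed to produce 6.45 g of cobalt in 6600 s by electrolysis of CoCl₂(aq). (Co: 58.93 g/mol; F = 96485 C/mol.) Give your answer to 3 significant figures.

n(Co) = 6.45 / 58.93 = 0.1095 mol
Co²⁺ + 2e⁻ → Co, so n(e⁻) = 2 × 0.1095 = 0.2190 mol
Q = 0.2190 × 96485 = 21130 C
I = Q / t = 21130 / 6600 s = 3.20 A

3.20 A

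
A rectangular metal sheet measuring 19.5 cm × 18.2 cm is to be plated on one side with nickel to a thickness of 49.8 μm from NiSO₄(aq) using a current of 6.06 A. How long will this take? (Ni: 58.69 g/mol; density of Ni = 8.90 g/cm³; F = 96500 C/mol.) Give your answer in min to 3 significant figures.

Plated area = 19.5 × 18.2 = 354.9 cm²
Volume = 354.9 × 49.8×10⁻⁴ cm = 1.767 cm³
m(Ni) = 1.767 × 8.90 = 15.73 g
n(Ni) = 15.73 / 58.69 = 0.2680 mol; n(e⁻) = 2 × 0.2680 = 0.5360 mol
Q = 0.5360 × 96500 = 51720 C
t = 51720 / 6.06 = 8535 s = 142 min

142 min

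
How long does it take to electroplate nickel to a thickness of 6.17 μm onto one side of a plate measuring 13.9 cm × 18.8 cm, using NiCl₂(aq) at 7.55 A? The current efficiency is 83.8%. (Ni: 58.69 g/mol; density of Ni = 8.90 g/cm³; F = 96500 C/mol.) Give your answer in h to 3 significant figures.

0.207 h

Plated area = 13.9 × 18.8 = 261.3 cm²
Volume = 261.3 × 6.17×10⁻⁴ cm = 0.1612 cm³
m(Ni) = 0.1612 × 8.90 = 1.435 g
n(Ni) = 1.435 / 58.69 = 0.02445 mol; n(e⁻) = 2 × 0.02445 = 0.04890 mol
Q = 0.04890 × 96500 / 0.838 = 5631 C
t = 5631 / 7.55 = 745.8 s = 0.207 h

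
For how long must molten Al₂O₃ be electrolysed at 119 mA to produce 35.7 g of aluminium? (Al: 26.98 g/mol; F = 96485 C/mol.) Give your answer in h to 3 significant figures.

894 h

n(Al) = 35.7 / 26.98 = 1.323 mol
Al³⁺ + 3e⁻ → Al, so n(e⁻) = 3 × 1.323 = 3.969 mol
Q = 3.969 × 96485 = 3.829×10^5 C
t = Q / I = 3.829×10^5 / 0.119 = 3.218×10^6 s = 894 h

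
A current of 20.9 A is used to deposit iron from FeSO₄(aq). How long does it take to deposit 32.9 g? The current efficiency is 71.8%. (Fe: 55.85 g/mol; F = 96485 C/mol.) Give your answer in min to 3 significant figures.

n(Fe) = 32.9 / 55.85 = 0.5891 mol
Fe²⁺ + 2e⁻ → Fe, so n(e⁻) = 2 × 0.5891 = 1.178 mol
Q = 1.178 × 96485 / 0.718 = 1.583×10^5 C
t = Q / I = 1.583×10^5 / 20.9 = 7574 s = 126 min

126 min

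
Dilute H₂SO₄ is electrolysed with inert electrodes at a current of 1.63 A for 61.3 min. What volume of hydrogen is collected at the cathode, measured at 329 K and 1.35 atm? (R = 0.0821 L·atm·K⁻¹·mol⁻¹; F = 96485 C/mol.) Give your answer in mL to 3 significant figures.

Q = It = 1.63 × 3678 = 5995 C
n(e⁻) = 5995 / 96485 = 0.06213 mol
2H⁺ + 2e⁻ → H₂, so n(H₂) = 0.06213 / 2 = 0.03107 mol
V = nRT/P = 0.03107 × 0.0821 × 329 / 1.35 = 0.6217 L
= 622 mL

622 mL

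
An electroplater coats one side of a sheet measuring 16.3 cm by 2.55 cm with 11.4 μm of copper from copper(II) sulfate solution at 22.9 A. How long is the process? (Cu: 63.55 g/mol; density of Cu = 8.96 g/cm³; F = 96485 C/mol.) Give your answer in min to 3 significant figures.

Plated area = 16.3 × 2.55 = 41.57 cm²
Volume = 41.57 × 11.4×10⁻⁴ cm = 0.04739 cm³
m(Cu) = 0.04739 × 8.96 = 0.4246 g
n(Cu) = 0.4246 / 63.55 = 0.006681 mol; n(e⁻) = 2 × 0.006681 = 0.01336 mol
Q = 0.01336 × 96485 = 1289 C
t = 1289 / 22.9 = 56.29 s = 0.938 min

0.938 min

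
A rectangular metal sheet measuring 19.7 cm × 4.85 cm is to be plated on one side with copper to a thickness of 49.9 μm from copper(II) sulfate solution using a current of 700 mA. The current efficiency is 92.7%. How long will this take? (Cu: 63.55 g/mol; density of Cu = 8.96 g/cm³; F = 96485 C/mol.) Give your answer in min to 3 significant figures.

333 min

Plated area = 19.7 × 4.85 = 95.55 cm²
Volume = 95.55 × 49.9×10⁻⁴ cm = 0.4768 cm³
m(Cu) = 0.4768 × 8.96 = 4.272 g
n(Cu) = 4.272 / 63.55 = 0.06722 mol; n(e⁻) = 2 × 0.06722 = 0.1344 mol
Q = 0.1344 × 96485 / 0.927 = 13990 C
t = 13990 / 0.700 = 19990 s = 333 min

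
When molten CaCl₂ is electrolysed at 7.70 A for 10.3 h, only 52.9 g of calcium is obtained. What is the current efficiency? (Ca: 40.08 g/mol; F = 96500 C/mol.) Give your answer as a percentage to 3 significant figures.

89.2%

Q = 7.70 × 37080 = 2.855×10^5 C
n(e⁻) = 2.855×10^5 / 96500 = 2.959 mol
Ca²⁺ + 2e⁻ → Ca, so theoretical n(Ca) = 1.480 mol → 59.32 g
Efficiency = 52.9 / 59.32 = 0.8918 = 89.2%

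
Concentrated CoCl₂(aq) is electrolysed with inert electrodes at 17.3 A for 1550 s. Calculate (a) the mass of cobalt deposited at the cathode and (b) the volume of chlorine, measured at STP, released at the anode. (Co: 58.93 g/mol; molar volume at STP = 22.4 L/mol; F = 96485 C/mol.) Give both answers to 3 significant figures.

8.19 g Co; 3.11 L Cl₂

Q = 17.3 × 1550 = 26820 C; n(e⁻) = 26820 / 96485 = 0.2780 mol
Cathode: Co²⁺ + 2e⁻ → Co → n(Co) = 0.2780/2 = 0.1390 mol → 8.19 g
Anode: 2Cl⁻ → Cl₂ + 2e⁻ → n(Cl₂) = 0.2780/2 = 0.1390 mol → 3.11 L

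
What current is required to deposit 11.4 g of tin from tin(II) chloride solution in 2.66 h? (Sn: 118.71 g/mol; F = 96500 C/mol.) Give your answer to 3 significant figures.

1.94 A

n(Sn) = 11.4 / 118.71 = 0.09603 mol
Sn²⁺ + 2e⁻ → Sn, so n(e⁻) = 2 × 0.09603 = 0.1921 mol
Q = 0.1921 × 96500 = 18540 C
I = Q / t = 18540 / 9576 s = 1.94 A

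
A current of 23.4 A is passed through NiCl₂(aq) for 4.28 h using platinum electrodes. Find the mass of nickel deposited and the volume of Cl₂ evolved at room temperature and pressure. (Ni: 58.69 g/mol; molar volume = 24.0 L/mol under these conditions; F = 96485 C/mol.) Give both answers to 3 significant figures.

Q = 23.4 × 15408 = 3.605×10^5 C; n(e⁻) = 3.605×10^5 / 96485 = 3.736 mol
Cathode: Ni²⁺ + 2e⁻ → Ni → n(Ni) = 3.736/2 = 1.868 mol → 110 g
Anode: 2Cl⁻ → Cl₂ + 2e⁻ → n(Cl₂) = 3.736/2 = 1.868 mol → 44.8 L

110 g Ni; 44.8 L Cl₂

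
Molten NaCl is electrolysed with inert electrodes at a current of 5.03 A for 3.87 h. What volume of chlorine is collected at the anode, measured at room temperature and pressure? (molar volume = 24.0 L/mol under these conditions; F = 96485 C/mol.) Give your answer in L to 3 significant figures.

8.72 L

Q = It = 5.03 × 13932 = 70080 C
n(e⁻) = Q/F = 70080/96485 = 0.7263 mol
2Cl⁻ → Cl₂ + 2e⁻, so n(Cl₂) = 0.7263 / 2 = 0.3632 mol
V = 0.3632 × 24.0 = 8.717 L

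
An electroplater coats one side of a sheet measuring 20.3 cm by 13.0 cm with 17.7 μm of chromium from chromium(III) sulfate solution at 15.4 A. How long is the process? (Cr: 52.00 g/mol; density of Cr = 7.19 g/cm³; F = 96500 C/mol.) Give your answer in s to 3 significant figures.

Plated area = 20.3 × 13.0 = 263.9 cm²
Volume = 263.9 × 17.7×10⁻⁴ cm = 0.4671 cm³
m(Cr) = 0.4671 × 7.19 = 3.358 g
n(Cr) = 3.358 / 52.00 = 0.06458 mol; n(e⁻) = 3 × 0.06458 = 0.1937 mol
Q = 0.1937 × 96500 = 18690 C
t = 18690 / 15.4 = 1214 s

1210 s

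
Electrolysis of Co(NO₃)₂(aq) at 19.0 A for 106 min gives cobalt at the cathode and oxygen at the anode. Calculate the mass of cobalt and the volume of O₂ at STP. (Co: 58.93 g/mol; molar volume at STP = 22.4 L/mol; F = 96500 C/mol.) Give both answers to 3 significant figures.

36.9 g Co; 7.01 L O₂

Q = 19.0 × 6360 = 1.208×10^5 C; n(e⁻) = 1.208×10^5 / 96500 = 1.252 mol
Cathode: Co²⁺ + 2e⁻ → Co → n(Co) = 1.252/2 = 0.6260 mol → 36.9 g
Anode: 2H₂O → O₂ + 4H⁺ + 4e⁻ → n(O₂) = 1.252/4 = 0.3130 mol → 7.01 L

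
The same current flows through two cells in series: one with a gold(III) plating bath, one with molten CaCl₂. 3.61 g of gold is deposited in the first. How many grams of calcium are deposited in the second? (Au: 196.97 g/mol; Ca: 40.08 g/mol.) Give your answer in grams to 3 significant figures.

n(Au) = 3.61 / 196.97 = 0.01833 mol
Au³⁺ + 3e⁻ → Au, so n(e⁻) = 3 × 0.01833 = 0.05499 mol
The cells are in series, so the same charge (and hence the same n(e⁻) = 0.05499 mol) passes through both.
Ca²⁺ + 2e⁻ → Ca, so n(Ca) = 0.05499 / 2 = 0.02750 mol
m(Ca) = 0.02750 × 40.08 = 1.10 g

1.10 g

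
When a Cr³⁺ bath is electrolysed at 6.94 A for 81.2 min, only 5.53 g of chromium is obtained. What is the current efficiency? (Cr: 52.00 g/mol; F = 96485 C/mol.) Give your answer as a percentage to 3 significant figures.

91.0%

Q = 6.94 × 4872 = 33810 C
n(e⁻) = 33810 / 96485 = 0.3504 mol
Cr³⁺ + 3e⁻ → Cr, so theoretical n(Cr) = 0.1168 mol → 6.074 g
Efficiency = 5.53 / 6.074 = 0.9104 = 91.0%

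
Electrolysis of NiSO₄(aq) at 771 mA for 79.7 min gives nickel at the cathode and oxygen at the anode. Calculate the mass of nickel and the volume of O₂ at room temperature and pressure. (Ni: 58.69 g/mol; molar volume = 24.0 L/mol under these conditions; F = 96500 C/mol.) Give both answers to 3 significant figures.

1.12 g Ni; 0.229 L O₂

Q = 0.771 × 4782 = 3687 C; n(e⁻) = 3687 / 96500 = 0.03821 mol
Cathode: Ni²⁺ + 2e⁻ → Ni → n(Ni) = 0.03821/2 = 0.01911 mol → 1.12 g
Anode: 2H₂O → O₂ + 4H⁺ + 4e⁻ → n(O₂) = 0.03821/4 = 0.009553 mol → 0.229 L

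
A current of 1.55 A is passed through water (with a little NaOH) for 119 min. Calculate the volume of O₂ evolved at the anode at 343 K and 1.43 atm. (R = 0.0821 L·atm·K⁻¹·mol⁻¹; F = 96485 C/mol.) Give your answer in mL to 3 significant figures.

565 mL

Charge passed = 1.55 × 7140 = 11070 C
n(e⁻) = Q/F = 11070/96485 = 0.1147 mol
2H₂O → O₂ + 4H⁺ + 4e⁻, so n(O₂) = 0.1147 / 4 = 0.02868 mol
V = nRT/P = 0.02868 × 0.0821 × 343 / 1.43 = 0.5648 L
= 565 mL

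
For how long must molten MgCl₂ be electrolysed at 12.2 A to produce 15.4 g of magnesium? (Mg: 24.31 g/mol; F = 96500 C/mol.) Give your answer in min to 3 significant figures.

167 min

n(Mg) = 15.4 / 24.31 = 0.6335 mol
Mg²⁺ + 2e⁻ → Mg, so n(e⁻) = 2 × 0.6335 = 1.267 mol
Q = 1.267 × 96500 = 1.223×10^5 C
t = Q / I = 1.223×10^5 / 12.2 = 10020 s = 167 min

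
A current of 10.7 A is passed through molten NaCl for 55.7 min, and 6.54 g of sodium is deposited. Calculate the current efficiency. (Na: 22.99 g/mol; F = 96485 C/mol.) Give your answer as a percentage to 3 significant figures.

76.8%

Q = 10.7 × 3342 = 35760 C
n(e⁻) = 35760 / 96485 = 0.3706 mol
Na⁺ + e⁻ → Na, so theoretical n(Na) = 0.3706 mol → 8.520 g
Efficiency = 6.54 / 8.520 = 0.7676 = 76.8%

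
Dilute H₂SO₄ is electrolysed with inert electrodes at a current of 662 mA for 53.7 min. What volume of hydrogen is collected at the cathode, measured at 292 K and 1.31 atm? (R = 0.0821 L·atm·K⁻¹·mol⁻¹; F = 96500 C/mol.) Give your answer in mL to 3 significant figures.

202 mL

Q = 0.662 A × 3222 s = 2133 C
n(e⁻) = Q/F = 2133/96500 = 0.02210 mol
2H⁺ + 2e⁻ → H₂, so n(H₂) = 0.02210 / 2 = 0.01105 mol
V = nRT/P = 0.01105 × 0.0821 × 292 / 1.31 = 0.2022 L
= 202 mL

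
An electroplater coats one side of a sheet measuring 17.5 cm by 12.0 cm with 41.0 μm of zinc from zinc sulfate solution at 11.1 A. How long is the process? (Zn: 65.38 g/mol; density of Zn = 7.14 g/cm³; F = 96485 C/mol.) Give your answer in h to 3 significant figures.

Plated area = 17.5 × 12.0 = 210.0 cm²
Volume = 210.0 × 41.0×10⁻⁴ cm = 0.8610 cm³
m(Zn) = 0.8610 × 7.14 = 6.148 g
n(Zn) = 6.148 / 65.38 = 0.09403 mol; n(e⁻) = 2 × 0.09403 = 0.1881 mol
Q = 0.1881 × 96485 = 18150 C
t = 18150 / 11.1 = 1635 s = 0.454 h

0.454 h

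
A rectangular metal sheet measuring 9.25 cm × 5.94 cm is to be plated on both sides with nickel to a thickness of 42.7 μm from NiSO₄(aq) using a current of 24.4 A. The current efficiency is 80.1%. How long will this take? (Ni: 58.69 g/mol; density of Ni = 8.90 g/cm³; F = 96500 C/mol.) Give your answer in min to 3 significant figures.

Plated area = 2 × 9.25 × 5.94 = 109.9 cm²
Volume = 109.9 × 42.7×10⁻⁴ cm = 0.4693 cm³
m(Ni) = 0.4693 × 8.90 = 4.177 g
n(Ni) = 4.177 / 58.69 = 0.07117 mol; n(e⁻) = 2 × 0.07117 = 0.1423 mol
Q = 0.1423 × 96500 / 0.801 = 17140 C
t = 17140 / 24.4 = 702.5 s = 11.7 min

11.7 min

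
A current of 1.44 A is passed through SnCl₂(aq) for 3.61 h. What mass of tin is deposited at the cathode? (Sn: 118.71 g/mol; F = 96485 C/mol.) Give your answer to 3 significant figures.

11.5 g

Charge passed = 1.44 × 12996 = 18710 C
n(e⁻) = 18710 / 96485 = 0.1939 mol
Sn²⁺ + 2e⁻ → Sn, so n(Sn) = 0.1939 / 2 = 0.09695 mol
m = 0.09695 × 118.71 = 11.5 g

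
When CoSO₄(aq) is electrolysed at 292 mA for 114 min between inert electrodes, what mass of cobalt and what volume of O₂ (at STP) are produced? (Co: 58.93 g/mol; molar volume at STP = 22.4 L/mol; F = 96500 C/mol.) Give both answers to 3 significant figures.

Q = 0.292 × 6840 = 1997 C; n(e⁻) = 1997 / 96500 = 0.02069 mol
Cathode: Co²⁺ + 2e⁻ → Co → n(Co) = 0.02069/2 = 0.01035 mol → 0.610 g
Anode: 2H₂O → O₂ + 4H⁺ + 4e⁻ → n(O₂) = 0.02069/4 = 0.005173 mol → 0.116 L

0.610 g Co; 0.116 L O₂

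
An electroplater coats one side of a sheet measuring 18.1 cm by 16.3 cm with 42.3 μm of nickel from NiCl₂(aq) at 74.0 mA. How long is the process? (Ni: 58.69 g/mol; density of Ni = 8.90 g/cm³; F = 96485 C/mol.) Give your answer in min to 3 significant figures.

Plated area = 18.1 × 16.3 = 295.0 cm²
Volume = 295.0 × 42.3×10⁻⁴ cm = 1.248 cm³
m(Ni) = 1.248 × 8.90 = 11.11 g
n(Ni) = 11.11 / 58.69 = 0.1893 mol; n(e⁻) = 2 × 0.1893 = 0.3786 mol
Q = 0.3786 × 96485 = 36530 C
t = 36530 / 0.0740 = 4.936×10^5 s = 8230 min

8230 min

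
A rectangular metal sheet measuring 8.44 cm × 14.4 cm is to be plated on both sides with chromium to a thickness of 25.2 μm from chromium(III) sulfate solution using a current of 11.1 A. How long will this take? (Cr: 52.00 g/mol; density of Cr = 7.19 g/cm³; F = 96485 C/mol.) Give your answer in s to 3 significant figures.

Plated area = 2 × 8.44 × 14.4 = 243.1 cm²
Volume = 243.1 × 25.2×10⁻⁴ cm = 0.6126 cm³
m(Cr) = 0.6126 × 7.19 = 4.405 g
n(Cr) = 4.405 / 52.00 = 0.08471 mol; n(e⁻) = 3 × 0.08471 = 0.2541 mol
Q = 0.2541 × 96485 = 24520 C
t = 24520 / 11.1 = 2209 s

2210 s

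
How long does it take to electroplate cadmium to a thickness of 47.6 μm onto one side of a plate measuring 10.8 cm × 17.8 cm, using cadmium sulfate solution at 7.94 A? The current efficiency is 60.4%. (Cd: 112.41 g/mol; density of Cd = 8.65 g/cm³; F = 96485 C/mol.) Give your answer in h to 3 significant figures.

0.787 h

Plated area = 10.8 × 17.8 = 192.2 cm²
Volume = 192.2 × 47.6×10⁻⁴ cm = 0.9149 cm³
m(Cd) = 0.9149 × 8.65 = 7.914 g
n(Cd) = 7.914 / 112.41 = 0.07040 mol; n(e⁻) = 2 × 0.07040 = 0.1408 mol
Q = 0.1408 × 96485 / 0.604 = 22490 C
t = 22490 / 7.94 = 2832 s = 0.787 h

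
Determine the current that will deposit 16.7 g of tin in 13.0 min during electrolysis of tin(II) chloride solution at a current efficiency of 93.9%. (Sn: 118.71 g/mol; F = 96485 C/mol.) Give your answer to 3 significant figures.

n(Sn) = 16.7 / 118.71 = 0.1407 mol
Sn²⁺ + 2e⁻ → Sn, so n(e⁻) = 2 × 0.1407 = 0.2814 mol
Q = 0.2814 × 96485 / 0.939 = 28910 C
I = Q / t = 28910 / 780 s = 37.1 A

37.1 A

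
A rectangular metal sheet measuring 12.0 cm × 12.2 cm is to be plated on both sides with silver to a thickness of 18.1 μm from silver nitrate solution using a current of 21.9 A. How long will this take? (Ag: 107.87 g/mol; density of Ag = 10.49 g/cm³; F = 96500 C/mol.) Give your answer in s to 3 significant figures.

Plated area = 2 × 12.0 × 12.2 = 292.8 cm²
Volume = 292.8 × 18.1×10⁻⁴ cm = 0.5300 cm³
m(Ag) = 0.5300 × 10.49 = 5.560 g
n(Ag) = 5.560 / 107.87 = 0.05154 mol; n(e⁻) = 0.05154 mol
Q = 0.05154 × 96500 = 4974 C
t = 4974 / 21.9 = 227.1 s

227 s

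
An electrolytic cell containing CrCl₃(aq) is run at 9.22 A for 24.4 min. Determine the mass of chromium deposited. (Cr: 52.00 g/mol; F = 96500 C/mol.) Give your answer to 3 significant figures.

2.42 g

Q = 9.22 A × 1464 s = 13500 C
n(e⁻) = 13500 / 96500 = 0.1399 mol
Cr³⁺ + 3e⁻ → Cr, so n(Cr) = 0.1399 / 3 = 0.04663 mol
m = 0.04663 × 52.00 = 2.42 g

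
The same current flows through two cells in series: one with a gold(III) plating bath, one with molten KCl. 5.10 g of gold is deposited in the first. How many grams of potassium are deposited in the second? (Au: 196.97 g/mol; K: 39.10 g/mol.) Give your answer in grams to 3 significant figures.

3.04 g

n(Au) = 5.10 / 196.97 = 0.02589 mol
Au³⁺ + 3e⁻ → Au, so n(e⁻) = 3 × 0.02589 = 0.07767 mol
In series, the same 0.07767 mol of electrons flows through the second cell.
K⁺ + e⁻ → K, so n(K) = 0.07767 mol
m(K) = 0.07767 × 39.10 = 3.04 g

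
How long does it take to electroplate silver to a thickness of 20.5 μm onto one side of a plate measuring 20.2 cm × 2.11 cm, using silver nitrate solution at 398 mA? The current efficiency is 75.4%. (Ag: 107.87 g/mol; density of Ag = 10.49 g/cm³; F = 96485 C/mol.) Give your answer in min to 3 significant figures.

Plated area = 20.2 × 2.11 = 42.62 cm²
Volume = 42.62 × 20.5×10⁻⁴ cm = 0.08737 cm³
m(Ag) = 0.08737 × 10.49 = 0.9165 g
n(Ag) = 0.9165 / 107.87 = 0.008496 mol; n(e⁻) = 0.008496 mol
Q = 0.008496 × 96485 / 0.754 = 1087 C
t = 1087 / 0.398 = 2731 s = 45.5 min

45.5 min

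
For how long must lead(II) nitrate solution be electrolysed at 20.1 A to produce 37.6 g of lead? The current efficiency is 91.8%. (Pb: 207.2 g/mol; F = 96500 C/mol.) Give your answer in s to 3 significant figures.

1900 s

n(Pb) = 37.6 / 207.2 = 0.1815 mol
Pb²⁺ + 2e⁻ → Pb, so n(e⁻) = 2 × 0.1815 = 0.3630 mol
Q = 0.3630 × 96500 / 0.918 = 38160 C
t = Q / I = 38160 / 20.1 = 1899 s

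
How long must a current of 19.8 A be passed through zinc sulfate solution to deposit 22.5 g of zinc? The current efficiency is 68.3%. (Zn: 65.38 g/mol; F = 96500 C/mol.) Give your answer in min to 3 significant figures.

81.9 min

n(Zn) = 22.5 / 65.38 = 0.3441 mol
Zn²⁺ + 2e⁻ → Zn, so n(e⁻) = 2 × 0.3441 = 0.6882 mol
Q = 0.6882 × 96500 / 0.683 = 97230 C
t = Q / I = 97230 / 19.8 = 4911 s = 81.9 min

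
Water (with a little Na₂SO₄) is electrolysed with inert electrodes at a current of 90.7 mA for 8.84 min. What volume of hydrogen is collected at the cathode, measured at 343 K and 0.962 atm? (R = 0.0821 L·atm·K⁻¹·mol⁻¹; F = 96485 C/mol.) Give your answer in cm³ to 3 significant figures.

7.30 cm³

Charge passed = 0.0907 × 530.4 = 48.11 C
n(e⁻) = Q/F = 48.11/96485 = 4.986×10^-4 mol
2H⁺ + 2e⁻ → H₂, so n(H₂) = 4.986×10^-4 / 2 = 2.493×10^-4 mol
V = nRT/P = 2.493×10^-4 × 0.0821 × 343 / 0.962 = 0.007298 L
= 7.30 cm³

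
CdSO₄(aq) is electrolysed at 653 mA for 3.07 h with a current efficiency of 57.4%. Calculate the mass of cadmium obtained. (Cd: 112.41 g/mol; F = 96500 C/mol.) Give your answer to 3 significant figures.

Q = 0.653 × 11052 = 7217 C
n(e⁻) = 7217 / 96500 = 0.07479 mol
Cd²⁺ + 2e⁻ → Cd, so theoretical m(Cd) = 0.03740 × 112.41 = 4.204 g
Actual mass = 57.4% × 4.204 = 2.41 g

2.41 g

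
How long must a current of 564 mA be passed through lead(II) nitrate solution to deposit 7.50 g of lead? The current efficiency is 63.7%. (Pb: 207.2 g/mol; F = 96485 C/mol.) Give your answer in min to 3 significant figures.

n(Pb) = 7.50 / 207.2 = 0.03620 mol
Pb²⁺ + 2e⁻ → Pb, so n(e⁻) = 2 × 0.03620 = 0.07240 mol
Q = 0.07240 × 96485 / 0.637 = 10970 C
t = Q / I = 10970 / 0.564 = 19450 s = 324 min

324 min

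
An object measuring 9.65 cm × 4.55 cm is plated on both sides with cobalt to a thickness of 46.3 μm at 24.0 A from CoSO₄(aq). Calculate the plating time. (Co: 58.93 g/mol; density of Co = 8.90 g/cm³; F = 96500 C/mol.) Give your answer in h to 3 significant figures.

0.137 h

Plated area = 2 × 9.65 × 4.55 = 87.82 cm²
Volume = 87.82 × 46.3×10⁻⁴ cm = 0.4066 cm³
m(Co) = 0.4066 × 8.90 = 3.619 g
n(Co) = 3.619 / 58.93 = 0.06141 mol; n(e⁻) = 2 × 0.06141 = 0.1228 mol
Q = 0.1228 × 96500 = 11850 C
t = 11850 / 24.0 = 493.8 s = 0.137 h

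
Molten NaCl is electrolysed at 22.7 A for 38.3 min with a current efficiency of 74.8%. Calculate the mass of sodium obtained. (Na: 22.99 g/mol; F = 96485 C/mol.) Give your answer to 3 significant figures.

9.30 g

Q = 22.7 × 2298 = 52160 C
n(e⁻) = 52160 / 96485 = 0.5406 mol
Na⁺ + e⁻ → Na, so theoretical m(Na) = 0.5406 × 22.99 = 12.43 g
Actual mass = 74.8% × 12.43 = 9.30 g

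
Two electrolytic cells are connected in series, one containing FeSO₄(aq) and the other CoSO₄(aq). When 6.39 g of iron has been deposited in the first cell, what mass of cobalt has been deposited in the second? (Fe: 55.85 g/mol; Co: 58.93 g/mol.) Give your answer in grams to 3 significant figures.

6.74 g

n(Fe) = 6.39 / 55.85 = 0.1144 mol
Fe²⁺ + 2e⁻ → Fe, so n(e⁻) = 2 × 0.1144 = 0.2288 mol
In series, the same 0.2288 mol of electrons flows through the second cell.
Co²⁺ + 2e⁻ → Co, so n(Co) = 0.2288 / 2 = 0.1144 mol
m(Co) = 0.1144 × 58.93 = 6.74 g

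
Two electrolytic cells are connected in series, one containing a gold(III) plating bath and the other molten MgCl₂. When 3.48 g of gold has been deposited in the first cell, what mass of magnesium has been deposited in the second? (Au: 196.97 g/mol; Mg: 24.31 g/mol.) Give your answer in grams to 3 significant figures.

0.644 g

n(Au) = 3.48 / 196.97 = 0.01767 mol
Au³⁺ + 3e⁻ → Au, so n(e⁻) = 3 × 0.01767 = 0.05301 mol
The cells are in series, so the same charge (and hence the same n(e⁻) = 0.05301 mol) passes through both.
Mg²⁺ + 2e⁻ → Mg, so n(Mg) = 0.05301 / 2 = 0.02651 mol
m(Mg) = 0.02651 × 24.31 = 0.644 g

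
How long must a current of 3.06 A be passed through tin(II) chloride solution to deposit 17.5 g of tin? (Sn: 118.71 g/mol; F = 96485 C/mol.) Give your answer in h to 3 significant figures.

n(Sn) = 17.5 / 118.71 = 0.1474 mol
Sn²⁺ + 2e⁻ → Sn, so n(e⁻) = 2 × 0.1474 = 0.2948 mol
Q = 0.2948 × 96485 = 28440 C
t = Q / I = 28440 / 3.06 = 9294 s = 2.58 h

2.58 h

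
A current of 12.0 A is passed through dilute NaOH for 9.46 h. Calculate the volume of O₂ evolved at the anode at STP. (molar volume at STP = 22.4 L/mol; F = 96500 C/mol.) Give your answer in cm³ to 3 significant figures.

Q = 12.0 A × 34056 s = 4.087×10^5 C
n(e⁻) = 4.087×10^5 / 96500 = 4.235 mol
2H₂O → O₂ + 4H⁺ + 4e⁻, so n(O₂) = 4.235 / 4 = 1.059 mol
V = 1.059 × 22.4 = 23.72 L
= 23700 cm³

23700 cm³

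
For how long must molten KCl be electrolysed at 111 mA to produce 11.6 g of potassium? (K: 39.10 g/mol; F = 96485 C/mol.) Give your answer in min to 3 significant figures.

4300 min

n(K) = 11.6 / 39.10 = 0.2967 mol
K⁺ + e⁻ → K, so n(e⁻) = 0.2967 mol
Q = 0.2967 × 96485 = 28630 C
t = Q / I = 28630 / 0.111 = 2.579×10^5 s = 4300 min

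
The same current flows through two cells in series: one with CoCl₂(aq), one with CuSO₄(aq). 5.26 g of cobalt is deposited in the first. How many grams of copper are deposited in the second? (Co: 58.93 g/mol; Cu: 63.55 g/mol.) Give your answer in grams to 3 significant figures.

n(Co) = 5.26 / 58.93 = 0.08926 mol
Co²⁺ + 2e⁻ → Co, so n(e⁻) = 2 × 0.08926 = 0.1785 mol
In series, the same 0.1785 mol of electrons flows through the second cell.
Cu²⁺ + 2e⁻ → Cu, so n(Cu) = 0.1785 / 2 = 0.08925 mol
m(Cu) = 0.08925 × 63.55 = 5.67 g

5.67 g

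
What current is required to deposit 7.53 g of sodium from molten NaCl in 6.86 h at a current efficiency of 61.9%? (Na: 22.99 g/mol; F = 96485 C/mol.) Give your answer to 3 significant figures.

2.07 A

n(Na) = 7.53 / 22.99 = 0.3275 mol
Na⁺ + e⁻ → Na, so n(e⁻) = 0.3275 mol
Q = 0.3275 × 96485 / 0.619 = 51050 C
I = Q / t = 51050 / 24696 s = 2.07 A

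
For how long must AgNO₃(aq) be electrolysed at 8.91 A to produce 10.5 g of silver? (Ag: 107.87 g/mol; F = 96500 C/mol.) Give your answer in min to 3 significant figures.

n(Ag) = 10.5 / 107.87 = 0.09734 mol
Ag⁺ + e⁻ → Ag, so n(e⁻) = 0.09734 mol
Q = 0.09734 × 96500 = 9393 C
t = Q / I = 9393 / 8.91 = 1054 s = 17.6 min

17.6 min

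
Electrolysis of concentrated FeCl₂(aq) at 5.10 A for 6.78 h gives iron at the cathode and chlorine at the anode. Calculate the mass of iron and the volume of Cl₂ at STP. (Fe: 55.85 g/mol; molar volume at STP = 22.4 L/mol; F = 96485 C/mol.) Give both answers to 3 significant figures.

Q = 5.10 × 24408 = 1.245×10^5 C; n(e⁻) = 1.245×10^5 / 96485 = 1.290 mol
Cathode: Fe²⁺ + 2e⁻ → Fe → n(Fe) = 1.290/2 = 0.6450 mol → 36.0 g
Anode: 2Cl⁻ → Cl₂ + 2e⁻ → n(Cl₂) = 1.290/2 = 0.6450 mol → 14.4 L

36.0 g Fe; 14.4 L Cl₂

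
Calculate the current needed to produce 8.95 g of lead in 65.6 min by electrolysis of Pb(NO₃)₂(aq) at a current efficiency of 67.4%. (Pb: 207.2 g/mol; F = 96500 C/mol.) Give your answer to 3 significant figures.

3.14 A

n(Pb) = 8.95 / 207.2 = 0.04319 mol
Pb²⁺ + 2e⁻ → Pb, so n(e⁻) = 2 × 0.04319 = 0.08638 mol
Q = 0.08638 × 96500 / 0.674 = 12370 C
I = Q / t = 12370 / 3936 s = 3.14 A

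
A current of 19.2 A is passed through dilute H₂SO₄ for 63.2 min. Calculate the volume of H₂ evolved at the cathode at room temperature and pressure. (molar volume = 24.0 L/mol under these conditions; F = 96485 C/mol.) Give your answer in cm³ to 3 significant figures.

9060 cm³

Q = 19.2 A × 3792 s = 72810 C
n(e⁻) = 72810 / 96485 = 0.7546 mol
2H⁺ + 2e⁻ → H₂, so n(H₂) = 0.7546 / 2 = 0.3773 mol
V = 0.3773 × 24.0 = 9.055 L
= 9060 cm³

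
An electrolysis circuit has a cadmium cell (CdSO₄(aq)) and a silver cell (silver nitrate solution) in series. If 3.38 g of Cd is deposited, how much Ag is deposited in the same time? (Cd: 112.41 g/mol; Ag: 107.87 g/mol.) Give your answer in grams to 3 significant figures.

n(Cd) = 3.38 / 112.41 = 0.03007 mol
Cd²⁺ + 2e⁻ → Cd, so n(e⁻) = 2 × 0.03007 = 0.06014 mol
In series, the same 0.06014 mol of electrons flows through the second cell.
Ag⁺ + e⁻ → Ag, so n(Ag) = 0.06014 mol
m(Ag) = 0.06014 × 107.87 = 6.49 g

6.49 g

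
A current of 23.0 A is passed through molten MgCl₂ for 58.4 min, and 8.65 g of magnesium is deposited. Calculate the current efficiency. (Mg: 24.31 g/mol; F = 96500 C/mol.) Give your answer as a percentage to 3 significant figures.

85.2%

Q = 23.0 × 3504 = 80590 C
n(e⁻) = 80590 / 96500 = 0.8351 mol
Mg²⁺ + 2e⁻ → Mg, so theoretical n(Mg) = 0.4176 mol → 10.15 g
Efficiency = 8.65 / 10.15 = 0.8522 = 85.2%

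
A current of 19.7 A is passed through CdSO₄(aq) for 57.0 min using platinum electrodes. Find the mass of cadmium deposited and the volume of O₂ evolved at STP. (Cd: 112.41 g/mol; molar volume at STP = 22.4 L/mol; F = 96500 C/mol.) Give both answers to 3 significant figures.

39.2 g Cd; 3.91 L O₂

Q = 19.7 × 3420 = 67370 C; n(e⁻) = 67370 / 96500 = 0.6981 mol
Cathode: Cd²⁺ + 2e⁻ → Cd → n(Cd) = 0.6981/2 = 0.3491 mol → 39.2 g
Anode: 2H₂O → O₂ + 4H⁺ + 4e⁻ → n(O₂) = 0.6981/4 = 0.1745 mol → 3.91 L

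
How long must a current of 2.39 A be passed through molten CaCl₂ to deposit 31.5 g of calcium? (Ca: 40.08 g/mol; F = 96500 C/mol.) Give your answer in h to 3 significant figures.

n(Ca) = 31.5 / 40.08 = 0.7859 mol
Ca²⁺ + 2e⁻ → Ca, so n(e⁻) = 2 × 0.7859 = 1.572 mol
Q = 1.572 × 96500 = 1.517×10^5 C
t = Q / I = 1.517×10^5 / 2.39 = 63470 s = 17.6 h

17.6 h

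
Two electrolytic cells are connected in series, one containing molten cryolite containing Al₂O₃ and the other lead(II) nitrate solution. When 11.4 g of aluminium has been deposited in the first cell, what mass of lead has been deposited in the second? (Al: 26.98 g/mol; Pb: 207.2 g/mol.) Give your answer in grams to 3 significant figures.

131 g

n(Al) = 11.4 / 26.98 = 0.4225 mol
Al³⁺ + 3e⁻ → Al, so n(e⁻) = 3 × 0.4225 = 1.268 mol
In series, the same 1.268 mol of electrons flows through the second cell.
Pb²⁺ + 2e⁻ → Pb, so n(Pb) = 1.268 / 2 = 0.6340 mol
m(Pb) = 0.6340 × 207.2 = 131 g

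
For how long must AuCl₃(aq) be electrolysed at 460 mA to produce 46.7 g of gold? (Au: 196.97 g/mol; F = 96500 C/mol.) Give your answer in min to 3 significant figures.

n(Au) = 46.7 / 196.97 = 0.2371 mol
Au³⁺ + 3e⁻ → Au, so n(e⁻) = 3 × 0.2371 = 0.7113 mol
Q = 0.7113 × 96500 = 68640 C
t = Q / I = 68640 / 0.460 = 1.492×10^5 s = 2490 min

2490 min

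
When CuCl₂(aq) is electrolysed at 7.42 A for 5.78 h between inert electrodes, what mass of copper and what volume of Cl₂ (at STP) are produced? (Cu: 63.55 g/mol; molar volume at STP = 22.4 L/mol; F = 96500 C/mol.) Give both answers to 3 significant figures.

50.8 g Cu; 17.9 L Cl₂

Q = 7.42 × 20808 = 1.544×10^5 C; n(e⁻) = 1.544×10^5 / 96500 = 1.600 mol
Cathode: Cu²⁺ + 2e⁻ → Cu → n(Cu) = 1.600/2 = 0.8000 mol → 50.8 g
Anode: 2Cl⁻ → Cl₂ + 2e⁻ → n(Cl₂) = 1.600/2 = 0.8000 mol → 17.9 L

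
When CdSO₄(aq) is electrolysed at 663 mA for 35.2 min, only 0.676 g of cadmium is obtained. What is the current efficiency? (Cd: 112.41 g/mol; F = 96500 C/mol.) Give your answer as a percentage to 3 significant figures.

Q = 0.663 × 2112 = 1400 C
n(e⁻) = 1400 / 96500 = 0.01451 mol
Cd²⁺ + 2e⁻ → Cd, so theoretical n(Cd) = 0.007255 mol → 0.8155 g
Efficiency = 0.676 / 0.8155 = 0.8289 = 82.9%

82.9%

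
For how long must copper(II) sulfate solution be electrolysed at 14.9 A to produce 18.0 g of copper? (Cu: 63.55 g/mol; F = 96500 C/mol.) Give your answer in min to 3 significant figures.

61.1 min

n(Cu) = 18.0 / 63.55 = 0.2832 mol
Cu²⁺ + 2e⁻ → Cu, so n(e⁻) = 2 × 0.2832 = 0.5664 mol
Q = 0.5664 × 96500 = 54660 C
t = Q / I = 54660 / 14.9 = 3668 s = 61.1 min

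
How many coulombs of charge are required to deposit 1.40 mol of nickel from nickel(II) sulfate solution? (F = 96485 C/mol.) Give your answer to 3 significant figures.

Ni²⁺ + 2e⁻ → Ni, so n(e⁻) = 2 × 1.40 = 2.800 mol
Q = 2.800 × 96485 = 2.702×10^5 C

2.70×10^5 C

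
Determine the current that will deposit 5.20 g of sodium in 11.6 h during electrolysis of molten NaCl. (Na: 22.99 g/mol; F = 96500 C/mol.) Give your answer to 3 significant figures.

n(Na) = 5.20 / 22.99 = 0.2262 mol
Na⁺ + e⁻ → Na, so n(e⁻) = 0.2262 mol
Q = 0.2262 × 96500 = 21830 C
I = Q / t = 21830 / 41760 s = 0.523 A

0.523 A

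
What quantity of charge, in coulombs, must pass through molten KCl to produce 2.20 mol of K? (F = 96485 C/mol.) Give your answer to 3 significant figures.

K⁺ + e⁻ → K, so n(e⁻) = 1 × 2.20 = 2.200 mol
Q = 2.200 × 96485 = 2.123×10^5 C

2.12×10^5 C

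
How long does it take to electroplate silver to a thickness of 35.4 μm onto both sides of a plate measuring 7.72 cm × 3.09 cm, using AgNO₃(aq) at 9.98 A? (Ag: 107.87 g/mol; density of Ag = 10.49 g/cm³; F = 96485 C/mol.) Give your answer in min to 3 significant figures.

2.65 min

Plated area = 2 × 7.72 × 3.09 = 47.71 cm²
Volume = 47.71 × 35.4×10⁻⁴ cm = 0.1689 cm³
m(Ag) = 0.1689 × 10.49 = 1.772 g
n(Ag) = 1.772 / 107.87 = 0.01643 mol; n(e⁻) = 0.01643 mol
Q = 0.01643 × 96485 = 1585 C
t = 1585 / 9.98 = 158.8 s = 2.65 min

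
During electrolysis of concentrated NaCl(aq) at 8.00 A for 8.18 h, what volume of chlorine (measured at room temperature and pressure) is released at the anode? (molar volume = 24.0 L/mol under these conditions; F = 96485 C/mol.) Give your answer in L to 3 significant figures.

29.3 L

Q = 8.00 A × 29448 s = 2.356×10^5 C
n(e⁻) = 2.356×10^5 / 96485 = 2.442 mol
2Cl⁻ → Cl₂ + 2e⁻, so n(Cl₂) = 2.442 / 2 = 1.221 mol
V = 1.221 × 24.0 = 29.30 L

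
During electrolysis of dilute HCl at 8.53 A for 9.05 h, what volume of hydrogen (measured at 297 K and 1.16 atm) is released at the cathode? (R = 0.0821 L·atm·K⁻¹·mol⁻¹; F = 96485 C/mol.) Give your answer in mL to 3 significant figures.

30300 mL

Q = It = 8.53 × 32580 = 2.779×10^5 C
Moles of electrons = 2.779×10^5 / 96485 = 2.880 mol
2H⁺ + 2e⁻ → H₂, so n(H₂) = 2.880 / 2 = 1.440 mol
V = nRT/P = 1.440 × 0.0821 × 297 / 1.16 = 30.27 L
= 30300 mL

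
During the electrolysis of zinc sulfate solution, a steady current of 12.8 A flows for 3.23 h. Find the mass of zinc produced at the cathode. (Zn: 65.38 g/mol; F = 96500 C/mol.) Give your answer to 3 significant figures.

50.4 g

Charge passed = 12.8 × 11628 = 1.488×10^5 C
n(e⁻) = Q/F = 1.488×10^5/96500 = 1.542 mol
Zn²⁺ + 2e⁻ → Zn, so n(Zn) = 1.542 / 2 = 0.7710 mol
m = 0.7710 × 65.38 = 50.4 g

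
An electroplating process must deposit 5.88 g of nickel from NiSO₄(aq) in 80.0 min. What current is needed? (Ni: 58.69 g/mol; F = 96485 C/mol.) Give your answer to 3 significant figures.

4.03 A

n(Ni) = 5.88 / 58.69 = 0.1002 mol
Ni²⁺ + 2e⁻ → Ni, so n(e⁻) = 2 × 0.1002 = 0.2004 mol
Q = 0.2004 × 96485 = 19340 C
I = Q / t = 19340 / 4800 s = 4.03 A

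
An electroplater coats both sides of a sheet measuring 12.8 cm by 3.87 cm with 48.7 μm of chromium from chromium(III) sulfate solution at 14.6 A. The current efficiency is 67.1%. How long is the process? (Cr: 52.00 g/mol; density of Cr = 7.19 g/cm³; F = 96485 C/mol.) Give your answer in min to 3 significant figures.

32.9 min

Plated area = 2 × 12.8 × 3.87 = 99.07 cm²
Volume = 99.07 × 48.7×10⁻⁴ cm = 0.4825 cm³
m(Cr) = 0.4825 × 7.19 = 3.469 g
n(Cr) = 3.469 / 52.00 = 0.06671 mol; n(e⁻) = 3 × 0.06671 = 0.2001 mol
Q = 0.2001 × 96485 / 0.671 = 28770 C
t = 28770 / 14.6 = 1971 s = 32.9 min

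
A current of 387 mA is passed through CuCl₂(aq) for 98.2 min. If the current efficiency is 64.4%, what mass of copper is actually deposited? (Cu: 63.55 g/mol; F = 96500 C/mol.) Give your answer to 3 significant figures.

0.484 g

Q = 0.387 × 5892 = 2280 C
n(e⁻) = 2280 / 96500 = 0.02363 mol
Cu²⁺ + 2e⁻ → Cu, so theoretical m(Cu) = 0.01182 × 63.55 = 0.7512 g
Actual mass = 64.4% × 0.7512 = 0.484 g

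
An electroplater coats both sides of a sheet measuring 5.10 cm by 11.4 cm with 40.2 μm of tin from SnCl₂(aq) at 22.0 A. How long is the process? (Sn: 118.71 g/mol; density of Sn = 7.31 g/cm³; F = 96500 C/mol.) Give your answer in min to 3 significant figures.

Plated area = 2 × 5.10 × 11.4 = 116.3 cm²
Volume = 116.3 × 40.2×10⁻⁴ cm = 0.4675 cm³
m(Sn) = 0.4675 × 7.31 = 3.417 g
n(Sn) = 3.417 / 118.71 = 0.02878 mol; n(e⁻) = 2 × 0.02878 = 0.05756 mol
Q = 0.05756 × 96500 = 5555 C
t = 5555 / 22.0 = 252.5 s = 4.21 min

4.21 min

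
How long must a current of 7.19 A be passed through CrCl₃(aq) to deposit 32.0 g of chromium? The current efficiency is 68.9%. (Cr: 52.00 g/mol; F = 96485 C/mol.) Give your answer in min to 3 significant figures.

599 min

n(Cr) = 32.0 / 52.00 = 0.6154 mol
Cr³⁺ + 3e⁻ → Cr, so n(e⁻) = 3 × 0.6154 = 1.846 mol
Q = 1.846 × 96485 / 0.689 = 2.585×10^5 C
t = Q / I = 2.585×10^5 / 7.19 = 35950 s = 599 min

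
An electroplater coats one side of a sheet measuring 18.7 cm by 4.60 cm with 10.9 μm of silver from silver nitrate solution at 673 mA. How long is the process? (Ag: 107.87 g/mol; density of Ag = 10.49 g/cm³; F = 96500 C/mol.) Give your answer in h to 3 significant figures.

0.363 h

Plated area = 18.7 × 4.60 = 86.02 cm²
Volume = 86.02 × 10.9×10⁻⁴ cm = 0.09376 cm³
m(Ag) = 0.09376 × 10.49 = 0.9835 g
n(Ag) = 0.9835 / 107.87 = 0.009117 mol; n(e⁻) = 0.009117 mol
Q = 0.009117 × 96500 = 879.8 C
t = 879.8 / 0.673 = 1307 s = 0.363 h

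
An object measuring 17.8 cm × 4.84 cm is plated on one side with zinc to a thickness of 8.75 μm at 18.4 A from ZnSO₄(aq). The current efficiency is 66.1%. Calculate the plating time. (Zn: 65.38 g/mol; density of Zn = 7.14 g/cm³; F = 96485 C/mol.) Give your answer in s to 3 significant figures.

131 s

Plated area = 17.8 × 4.84 = 86.15 cm²
Volume = 86.15 × 8.75×10⁻⁴ cm = 0.07538 cm³
m(Zn) = 0.07538 × 7.14 = 0.5382 g
n(Zn) = 0.5382 / 65.38 = 0.008232 mol; n(e⁻) = 2 × 0.008232 = 0.01646 mol
Q = 0.01646 × 96485 / 0.661 = 2403 C
t = 2403 / 18.4 = 130.6 s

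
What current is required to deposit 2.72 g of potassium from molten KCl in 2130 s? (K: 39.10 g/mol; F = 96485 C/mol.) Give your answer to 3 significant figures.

3.15 A

n(K) = 2.72 / 39.10 = 0.06957 mol
K⁺ + e⁻ → K, so n(e⁻) = 0.06957 mol
Q = 0.06957 × 96485 = 6712 C
I = Q / t = 6712 / 2130 s = 3.15 A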